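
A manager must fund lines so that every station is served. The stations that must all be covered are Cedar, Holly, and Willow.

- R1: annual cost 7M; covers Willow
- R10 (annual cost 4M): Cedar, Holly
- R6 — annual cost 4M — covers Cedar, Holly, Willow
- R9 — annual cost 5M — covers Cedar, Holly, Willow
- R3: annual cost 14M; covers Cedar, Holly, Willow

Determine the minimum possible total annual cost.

4

R6 alone covers Cedar, Holly, Willow — every station.
Total annual cost: 4.
No cover costs less than 4.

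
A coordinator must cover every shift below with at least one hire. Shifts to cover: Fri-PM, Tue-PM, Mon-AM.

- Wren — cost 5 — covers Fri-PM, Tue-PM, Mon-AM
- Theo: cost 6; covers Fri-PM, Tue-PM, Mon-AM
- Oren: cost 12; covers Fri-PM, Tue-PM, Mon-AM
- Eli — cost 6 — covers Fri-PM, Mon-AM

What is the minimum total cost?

This is an integer covering problem.
Wren alone covers Fri-PM, Tue-PM, Mon-AM — every shift.
Total cost: 5.

5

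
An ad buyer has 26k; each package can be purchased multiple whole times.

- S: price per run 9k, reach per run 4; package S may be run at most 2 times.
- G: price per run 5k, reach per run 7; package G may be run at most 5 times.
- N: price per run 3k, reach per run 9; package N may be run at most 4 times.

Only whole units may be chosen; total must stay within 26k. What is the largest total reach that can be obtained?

50

Take 2×G and 4×N: price 22 ≤ 26, reach 2·7 + 4·9 = 50.
N has the best ratio (9/3) and is taken to its limit of 4; remaining capacity is filled optimally with the others.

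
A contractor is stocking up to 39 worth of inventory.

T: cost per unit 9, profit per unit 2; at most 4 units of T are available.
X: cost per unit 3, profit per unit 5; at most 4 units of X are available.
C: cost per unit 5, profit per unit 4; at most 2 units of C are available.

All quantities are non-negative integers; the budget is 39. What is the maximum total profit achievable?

X has the best ratio (5/3); taking only X gives at most 4×5 = 20 (stopped by the supply cap of 4).
Mixing does better — 1×T, 4×X, and 2×C: cost 31 ≤ 39, profit 1·2 + 4·5 + 2·4 = 30.

30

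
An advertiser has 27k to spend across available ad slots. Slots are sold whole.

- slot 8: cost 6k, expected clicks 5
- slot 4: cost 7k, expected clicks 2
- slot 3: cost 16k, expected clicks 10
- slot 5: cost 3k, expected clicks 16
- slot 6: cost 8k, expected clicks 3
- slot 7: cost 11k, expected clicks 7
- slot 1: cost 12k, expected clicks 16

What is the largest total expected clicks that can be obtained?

39

This is an integer program with binary decision variables.
Take slot 5, slot 7, and slot 1: cost 3 + 11 + 12 = 26 ≤ 27, expected clicks 16 + 7 + 16 = 39.
No other feasible combination does better.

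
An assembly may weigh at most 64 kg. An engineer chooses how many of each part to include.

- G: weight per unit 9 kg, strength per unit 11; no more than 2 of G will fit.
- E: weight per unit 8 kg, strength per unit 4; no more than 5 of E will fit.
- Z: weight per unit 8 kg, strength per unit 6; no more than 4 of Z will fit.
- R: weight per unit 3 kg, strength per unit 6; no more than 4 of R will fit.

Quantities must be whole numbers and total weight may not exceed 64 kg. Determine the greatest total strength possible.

70

Take 2×G, 4×Z, and 4×R: weight 62 ≤ 64, strength 2·11 + 4·6 + 4·6 = 70.
R has the best ratio (6/3) and is taken to its limit of 4; remaining capacity is filled optimally with the others.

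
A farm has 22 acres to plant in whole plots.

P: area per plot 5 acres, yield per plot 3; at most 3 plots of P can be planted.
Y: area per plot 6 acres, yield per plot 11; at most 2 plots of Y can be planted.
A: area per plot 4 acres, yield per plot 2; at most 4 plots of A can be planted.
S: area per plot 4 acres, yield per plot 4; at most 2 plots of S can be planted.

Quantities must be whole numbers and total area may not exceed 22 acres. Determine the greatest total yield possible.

30

Y has the best ratio (11/6); taking only Y gives at most 2×11 = 22 (stopped by the supply cap of 2).
Mixing does better — 2×Y and 2×S: area 20 ≤ 22, yield 2·11 + 2·4 = 30.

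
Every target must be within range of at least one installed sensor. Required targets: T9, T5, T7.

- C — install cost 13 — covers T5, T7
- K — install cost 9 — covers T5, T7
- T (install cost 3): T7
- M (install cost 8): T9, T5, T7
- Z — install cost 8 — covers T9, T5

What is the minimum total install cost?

This is an integer covering problem.
M alone covers T9, T5, T7 — every target.
Total install cost: 8.
No cover costs less than 8.

8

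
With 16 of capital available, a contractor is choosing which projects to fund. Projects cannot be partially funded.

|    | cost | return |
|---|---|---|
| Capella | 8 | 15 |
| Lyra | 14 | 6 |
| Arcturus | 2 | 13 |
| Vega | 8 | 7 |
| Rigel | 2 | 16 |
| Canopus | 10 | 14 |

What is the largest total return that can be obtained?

44

Take Capella, Arcturus, and Rigel: cost 8 + 2 + 2 = 12 ≤ 16, return 15 + 13 + 16 = 44.
No other feasible combination does better.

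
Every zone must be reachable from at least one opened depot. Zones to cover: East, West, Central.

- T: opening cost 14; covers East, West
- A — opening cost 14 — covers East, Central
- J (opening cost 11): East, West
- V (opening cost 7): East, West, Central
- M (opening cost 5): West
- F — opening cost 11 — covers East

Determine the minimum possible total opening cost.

V alone covers East, West, Central — every zone.
Total opening cost: 7.
No cover costs less than 7.

7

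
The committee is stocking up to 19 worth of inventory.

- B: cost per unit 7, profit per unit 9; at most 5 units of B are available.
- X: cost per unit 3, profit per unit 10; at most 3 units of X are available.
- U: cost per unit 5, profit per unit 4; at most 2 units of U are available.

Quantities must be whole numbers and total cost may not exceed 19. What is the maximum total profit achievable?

1×B and 3×X: cost 16 ≤ 19, profit 1·9 + 3·10 = 39.
3×X and 2×U: cost 19 ≤ 19, profit 3·10 + 2·4 = 38.
Best is 39.

39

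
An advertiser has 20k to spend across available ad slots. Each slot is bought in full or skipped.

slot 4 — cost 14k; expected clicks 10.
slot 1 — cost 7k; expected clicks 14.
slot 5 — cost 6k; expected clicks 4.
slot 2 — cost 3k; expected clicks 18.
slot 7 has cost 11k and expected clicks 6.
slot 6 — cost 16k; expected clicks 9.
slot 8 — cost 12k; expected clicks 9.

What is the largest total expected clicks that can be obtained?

36

Allowing fractional choices, the relaxed optimum would be about 39.5, but ad slots are indivisible.
slot 1 + slot 2: cost 7 + 3 = 10 ≤ 20, expected clicks 14 + 18 = 32.
slot 1 + slot 5 + slot 2: cost 7 + 6 + 3 = 16 ≤ 20, expected clicks 14 + 4 + 18 = 36.
slot 4 + slot 2: cost 14 + 3 = 17 ≤ 20, expected clicks 10 + 18 = 28.
Best is slot 1, slot 5, and slot 2 with total expected clicks 36.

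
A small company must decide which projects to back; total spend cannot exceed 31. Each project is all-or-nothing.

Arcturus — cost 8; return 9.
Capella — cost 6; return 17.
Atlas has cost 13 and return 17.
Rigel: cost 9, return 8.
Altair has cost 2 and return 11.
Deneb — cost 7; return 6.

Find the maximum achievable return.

This is an integer program with binary decision variables.
Allowing fractional choices, the relaxed optimum would be about 55.8, but projects are indivisible.
Arcturus + Capella + Atlas + Altair: cost 8 + 6 + 13 + 2 = 29 ≤ 31, return 9 + 17 + 17 + 11 = 54.
Capella + Atlas + Rigel + Altair: cost 6 + 13 + 9 + 2 = 30 ≤ 31, return 17 + 17 + 8 + 11 = 53.
Best is Arcturus, Capella, Atlas, and Altair with total return 54.

54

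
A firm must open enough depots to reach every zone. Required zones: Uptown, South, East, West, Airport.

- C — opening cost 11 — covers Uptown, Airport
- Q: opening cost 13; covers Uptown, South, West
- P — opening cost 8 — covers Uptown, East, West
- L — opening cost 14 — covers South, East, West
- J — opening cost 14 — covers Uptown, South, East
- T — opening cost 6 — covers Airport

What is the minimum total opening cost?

This is a weighted set-cover instance.
Choose C and L: together they cover Uptown, South, East, West, Airport — every zone.
Total opening cost: 11 + 14 = 25.

25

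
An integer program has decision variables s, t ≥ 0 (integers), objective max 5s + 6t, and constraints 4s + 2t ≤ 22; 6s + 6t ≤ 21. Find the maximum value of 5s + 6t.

18

(s,t)=(0,3): 4·0+2·3=6≤22, 6·0+6·3=18≤21, objective 18.
(s,t)=(1,2): 4·1+2·2=8≤22, 6·1+6·2=18≤21, objective 17.
(s,t)=(0,2): 4·0+2·2=4≤22, 6·0+6·2=12≤21, objective 12.
The best lattice point is (0,3), giving 18.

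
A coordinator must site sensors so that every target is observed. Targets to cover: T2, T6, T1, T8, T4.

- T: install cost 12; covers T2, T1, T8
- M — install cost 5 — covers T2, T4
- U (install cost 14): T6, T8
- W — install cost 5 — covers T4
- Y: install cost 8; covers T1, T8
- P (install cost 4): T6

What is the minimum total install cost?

17

This is a weighted set-cover instance.
Choose M, Y, and P: together they cover T2, T6, T1, T8, T4 — every target.
Total install cost: 5 + 8 + 4 = 17.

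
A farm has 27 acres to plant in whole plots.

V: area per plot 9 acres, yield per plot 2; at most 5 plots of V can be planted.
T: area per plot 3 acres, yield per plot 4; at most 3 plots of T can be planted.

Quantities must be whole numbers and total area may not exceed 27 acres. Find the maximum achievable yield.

This is a bounded integer knapsack.
T has the best ratio (4/3); taking only T gives at most 3×4 = 12 (stopped by the supply cap of 3).
Mixing does better — 2×V and 3×T: area 27 ≤ 27, yield 2·2 + 3·4 = 16.

16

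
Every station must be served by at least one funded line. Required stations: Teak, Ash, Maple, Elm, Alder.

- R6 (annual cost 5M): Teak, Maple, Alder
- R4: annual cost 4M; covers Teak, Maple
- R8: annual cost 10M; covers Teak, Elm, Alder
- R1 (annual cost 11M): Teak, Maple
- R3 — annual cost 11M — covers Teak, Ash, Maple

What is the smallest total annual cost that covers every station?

21

The greedy cost-per-new-station heuristic would pick R6, R8, and R3 for 26, but a cheaper cover exists.
Choose R8 and R3: together they cover Teak, Ash, Maple, Elm, Alder — every station.
Total annual cost: 10 + 11 = 21.
No cover costs less than 21.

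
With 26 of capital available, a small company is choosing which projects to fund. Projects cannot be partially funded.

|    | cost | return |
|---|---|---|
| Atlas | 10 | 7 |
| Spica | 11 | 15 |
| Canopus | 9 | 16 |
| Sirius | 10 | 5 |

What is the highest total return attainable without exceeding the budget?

31

Spica + Canopus: cost 11 + 9 = 20 ≤ 26, return 15 + 16 = 31.
Atlas + Spica: cost 10 + 11 = 21 ≤ 26, return 7 + 15 = 22.
Atlas + Canopus: cost 10 + 9 = 19 ≤ 26, return 7 + 16 = 23.
Best is Spica and Canopus with total return 31.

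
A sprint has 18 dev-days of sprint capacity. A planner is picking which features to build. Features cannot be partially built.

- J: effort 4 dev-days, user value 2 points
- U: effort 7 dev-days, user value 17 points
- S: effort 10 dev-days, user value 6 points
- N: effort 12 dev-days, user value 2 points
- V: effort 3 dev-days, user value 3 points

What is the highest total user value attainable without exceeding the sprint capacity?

Allowing fractional choices, the relaxed optimum would be about 24.8, but features are indivisible.
J + U + V: effort 4 + 7 + 3 = 14 ≤ 18, user value 2 + 17 + 3 = 22.
U + S: effort 7 + 10 = 17 ≤ 18, user value 17 + 6 = 23.
U + V: effort 7 + 3 = 10 ≤ 18, user value 17 + 3 = 20.
Best is U and S with total user value 23.

23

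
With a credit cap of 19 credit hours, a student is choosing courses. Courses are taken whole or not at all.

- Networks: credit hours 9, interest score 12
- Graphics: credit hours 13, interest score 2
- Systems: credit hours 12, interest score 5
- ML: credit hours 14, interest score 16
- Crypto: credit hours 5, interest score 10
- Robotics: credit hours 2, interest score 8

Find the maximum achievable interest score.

Allowing fractional choices, the relaxed optimum would be about 33.4, but courses are indivisible.
ML + Crypto: credit hours 14 + 5 = 19 ≤ 19, interest score 16 + 10 = 26.
ML + Robotics: credit hours 14 + 2 = 16 ≤ 19, interest score 16 + 8 = 24.
Networks + Crypto + Robotics: credit hours 9 + 5 + 2 = 16 ≤ 19, interest score 12 + 10 + 8 = 30.
Best is Networks, Crypto, and Robotics with total interest score 30.

30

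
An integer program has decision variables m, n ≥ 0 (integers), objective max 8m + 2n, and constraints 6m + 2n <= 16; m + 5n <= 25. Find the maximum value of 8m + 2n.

20

(m,n)=(2,2): 6·2+2·2=16≤16, 1·2+5·2=12≤25, objective 20.
(m,n)=(2,1): 6·2+2·1=14≤16, 1·2+5·1=7≤25, objective 18.
(m,n)=(2,0): 6·2+2·0=12≤16, 1·2+5·0=2≤25, objective 16.
(m,n)=(1,3): 6·1+2·3=12≤16, 1·1+5·3=16≤25, objective 14.
The best lattice point is (2,2), giving 20.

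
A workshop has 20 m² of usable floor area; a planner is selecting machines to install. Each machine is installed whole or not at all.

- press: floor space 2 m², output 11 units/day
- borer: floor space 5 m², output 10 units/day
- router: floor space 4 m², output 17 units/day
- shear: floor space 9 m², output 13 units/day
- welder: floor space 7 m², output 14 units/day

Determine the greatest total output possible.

52

Treat it as a binary knapsack problem.
press + borer + router + shear: floor space 2 + 5 + 4 + 9 = 20 ≤ 20, output 11 + 10 + 17 + 13 = 51.
press + borer + router + welder: floor space 2 + 5 + 4 + 7 = 18 ≤ 20, output 11 + 10 + 17 + 14 = 52.
Best is press, borer, router, and welder with total output 52.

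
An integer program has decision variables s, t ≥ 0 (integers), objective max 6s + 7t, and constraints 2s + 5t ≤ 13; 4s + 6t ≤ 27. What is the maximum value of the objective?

36

Relaxing integrality, the LP optimum is 39.00 at (s,t) = (6.5, 0), which is not an integer point.
(s,t)=(6,0) is feasible, giving 36.
(s,t)=(5,0) is feasible, giving 30.
Maximum is 36 at (s,t)=(6,0).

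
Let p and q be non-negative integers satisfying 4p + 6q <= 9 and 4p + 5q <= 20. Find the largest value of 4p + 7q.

8

Relaxing integrality, the LP optimum is 10.50 at (p,q) = (0, 1.5), which is not an integer point.
(p,q)=(2,0): 4·2+6·0=8≤9, 4·2+5·0=8≤20, objective 8.
(p,q)=(0,1): 4·0+6·1=6≤9, 4·0+5·1=5≤20, objective 7.
The best lattice point is (2,0), giving 8.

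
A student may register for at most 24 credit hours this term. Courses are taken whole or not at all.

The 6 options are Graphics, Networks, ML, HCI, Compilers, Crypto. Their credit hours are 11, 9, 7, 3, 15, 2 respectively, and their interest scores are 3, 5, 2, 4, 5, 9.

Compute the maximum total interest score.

20

Allowing fractional choices, the relaxed optimum would be about 21.3, but courses are indivisible.
Networks + ML + HCI + Crypto: credit hours 9 + 7 + 3 + 2 = 21 ≤ 24, interest score 5 + 2 + 4 + 9 = 20.
Networks + HCI + Crypto: credit hours 9 + 3 + 2 = 14 ≤ 24, interest score 5 + 4 + 9 = 18.
Best is Networks, ML, HCI, and Crypto with total interest score 20.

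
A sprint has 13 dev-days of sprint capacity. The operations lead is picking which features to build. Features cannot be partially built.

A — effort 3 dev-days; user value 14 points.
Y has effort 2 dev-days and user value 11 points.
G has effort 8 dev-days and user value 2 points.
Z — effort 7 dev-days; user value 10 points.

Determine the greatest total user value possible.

Allowing fractional choices, the relaxed optimum would be about 35.2, but features are indivisible.
A + Y + G: effort 3 + 2 + 8 = 13 ≤ 13, user value 14 + 11 + 2 = 27.
A + Y + Z: effort 3 + 2 + 7 = 12 ≤ 13, user value 14 + 11 + 10 = 35.
Best is A, Y, and Z with total user value 35.

35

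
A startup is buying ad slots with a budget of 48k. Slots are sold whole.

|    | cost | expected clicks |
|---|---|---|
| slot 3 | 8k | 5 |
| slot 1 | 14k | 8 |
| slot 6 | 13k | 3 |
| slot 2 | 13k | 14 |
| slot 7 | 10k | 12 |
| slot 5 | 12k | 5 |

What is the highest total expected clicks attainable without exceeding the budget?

39

slot 3 + slot 1 + slot 2 + slot 7: cost 8 + 14 + 13 + 10 = 45 ≤ 48, expected clicks 5 + 8 + 14 + 12 = 39.
slot 1 + slot 2 + slot 7: cost 14 + 13 + 10 = 37 ≤ 48, expected clicks 8 + 14 + 12 = 34.
slot 3 + slot 2 + slot 7 + slot 5: cost 8 + 13 + 10 + 12 = 43 ≤ 48, expected clicks 5 + 14 + 12 + 5 = 36.
Best is slot 3, slot 1, slot 2, and slot 7 with total expected clicks 39.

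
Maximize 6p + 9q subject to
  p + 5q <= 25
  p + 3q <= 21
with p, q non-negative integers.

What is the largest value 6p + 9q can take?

(p,q)=(21,0): 1·21+5·0=21≤25, 1·21+3·0=21≤21, objective 126.
(p,q)=(20,0): 1·20+5·0=20≤25, 1·20+3·0=20≤21, objective 120.
No feasible integer point exceeds 126.

126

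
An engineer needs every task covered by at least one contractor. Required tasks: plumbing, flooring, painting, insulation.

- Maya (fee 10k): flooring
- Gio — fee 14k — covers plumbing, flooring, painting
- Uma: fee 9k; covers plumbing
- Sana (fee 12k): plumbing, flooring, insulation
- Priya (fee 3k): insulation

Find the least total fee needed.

Choose Gio and Priya: together they cover plumbing, flooring, painting, insulation — every task.
Total fee: 14 + 3 = 17.
No cover costs less than 17.

17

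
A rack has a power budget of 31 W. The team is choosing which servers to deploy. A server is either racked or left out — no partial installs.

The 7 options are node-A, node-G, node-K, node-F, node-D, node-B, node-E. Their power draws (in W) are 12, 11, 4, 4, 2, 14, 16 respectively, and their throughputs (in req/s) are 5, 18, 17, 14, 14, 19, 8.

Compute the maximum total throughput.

This is an integer program with binary decision variables.
Take node-G, node-K, node-D, and node-B: power draw 11 + 4 + 2 + 14 = 31 ≤ 31, throughput 18 + 17 + 14 + 19 = 68.
No other feasible combination does better.

68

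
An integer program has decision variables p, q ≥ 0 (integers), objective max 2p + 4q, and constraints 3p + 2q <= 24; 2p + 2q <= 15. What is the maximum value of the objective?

The continuous relaxation peaks at (0, 7.5) with value 30.00; rounding to a feasible lattice point costs some objective.
(p,q)=(0,7): 3·0+2·7=14≤24, 2·0+2·7=14≤15, objective 28.
(p,q)=(1,6): 3·1+2·6=15≤24, 2·1+2·6=14≤15, objective 26.
Maximum is 28 at (p,q)=(0,7).

28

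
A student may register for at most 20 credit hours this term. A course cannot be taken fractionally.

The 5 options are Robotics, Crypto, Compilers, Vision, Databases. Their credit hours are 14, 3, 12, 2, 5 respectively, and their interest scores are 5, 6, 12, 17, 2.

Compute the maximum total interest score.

This is an integer program with binary decision variables.
Compilers + Vision + Databases: credit hours 12 + 2 + 5 = 19 ≤ 20, interest score 12 + 17 + 2 = 31.
Crypto + Compilers + Vision: credit hours 3 + 12 + 2 = 17 ≤ 20, interest score 6 + 12 + 17 = 35.
Best is Crypto, Compilers, and Vision with total interest score 35.

35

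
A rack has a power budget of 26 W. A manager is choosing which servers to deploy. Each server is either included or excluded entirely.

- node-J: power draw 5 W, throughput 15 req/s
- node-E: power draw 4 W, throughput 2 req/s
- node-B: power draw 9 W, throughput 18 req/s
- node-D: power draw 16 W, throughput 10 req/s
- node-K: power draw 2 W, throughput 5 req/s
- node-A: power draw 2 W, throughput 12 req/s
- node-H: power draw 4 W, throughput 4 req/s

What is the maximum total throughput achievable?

Allowing fractional choices, the relaxed optimum would be about 56.5, but servers are indivisible.
node-J + node-E + node-B + node-K + node-A: power draw 5 + 4 + 9 + 2 + 2 = 22 ≤ 26, throughput 15 + 2 + 18 + 5 + 12 = 52.
node-J + node-E + node-B + node-K + node-A + node-H: power draw 5 + 4 + 9 + 2 + 2 + 4 = 26 ≤ 26, throughput 15 + 2 + 18 + 5 + 12 + 4 = 56.
node-J + node-B + node-K + node-A + node-H: power draw 5 + 9 + 2 + 2 + 4 = 22 ≤ 26, throughput 15 + 18 + 5 + 12 + 4 = 54.
Best is node-J, node-E, node-B, node-K, node-A, and node-H with total throughput 56.

56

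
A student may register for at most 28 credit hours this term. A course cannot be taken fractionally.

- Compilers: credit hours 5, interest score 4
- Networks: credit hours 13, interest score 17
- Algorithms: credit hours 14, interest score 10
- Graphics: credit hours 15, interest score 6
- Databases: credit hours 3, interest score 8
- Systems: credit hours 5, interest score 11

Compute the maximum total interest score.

Allowing fractional choices, the relaxed optimum would be about 41.4, but courses are indivisible.
Networks + Databases + Systems: credit hours 13 + 3 + 5 = 21 ≤ 28, interest score 17 + 8 + 11 = 36.
Compilers + Algorithms + Databases + Systems: credit hours 5 + 14 + 3 + 5 = 27 ≤ 28, interest score 4 + 10 + 8 + 11 = 33.
Compilers + Networks + Databases + Systems: credit hours 5 + 13 + 3 + 5 = 26 ≤ 28, interest score 4 + 17 + 8 + 11 = 40.
Best is Compilers, Networks, Databases, and Systems with total interest score 40.

40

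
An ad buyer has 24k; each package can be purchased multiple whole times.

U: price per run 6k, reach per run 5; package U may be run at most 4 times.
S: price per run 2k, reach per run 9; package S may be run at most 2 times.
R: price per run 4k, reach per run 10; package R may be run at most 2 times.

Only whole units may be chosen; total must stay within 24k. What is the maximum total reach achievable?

48

S has the best ratio (9/2); taking only S gives at most 2×9 = 18 (stopped by the supply cap of 2).
Mixing does better — 2×U, 2×S, and 2×R: price 24 ≤ 24, reach 2·5 + 2·9 + 2·10 = 48.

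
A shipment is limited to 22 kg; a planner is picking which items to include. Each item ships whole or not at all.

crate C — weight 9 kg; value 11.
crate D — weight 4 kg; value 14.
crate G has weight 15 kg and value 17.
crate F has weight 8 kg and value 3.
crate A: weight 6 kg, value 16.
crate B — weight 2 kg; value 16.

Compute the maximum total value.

57

Allowing fractional choices, the relaxed optimum would be about 58.1, but items are indivisible.
crate D + crate F + crate A + crate B: weight 4 + 8 + 6 + 2 = 20 ≤ 22, value 14 + 3 + 16 + 16 = 49.
crate C + crate D + crate A + crate B: weight 9 + 4 + 6 + 2 = 21 ≤ 22, value 11 + 14 + 16 + 16 = 57.
Best is crate C, crate D, crate A, and crate B with total value 57.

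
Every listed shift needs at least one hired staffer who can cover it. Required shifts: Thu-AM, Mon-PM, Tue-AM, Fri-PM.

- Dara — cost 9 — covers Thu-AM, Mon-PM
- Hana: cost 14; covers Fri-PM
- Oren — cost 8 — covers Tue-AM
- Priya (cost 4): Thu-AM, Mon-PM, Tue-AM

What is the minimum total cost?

Choose Hana and Priya: together they cover Thu-AM, Mon-PM, Tue-AM, Fri-PM — every shift.
Total cost: 14 + 4 = 18.
No cover costs less than 18.

18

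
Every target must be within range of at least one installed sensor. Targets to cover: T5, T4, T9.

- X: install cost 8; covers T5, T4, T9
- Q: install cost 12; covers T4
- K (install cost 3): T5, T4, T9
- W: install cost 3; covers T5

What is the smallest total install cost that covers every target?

3

This is a weighted set-cover instance.
K alone covers T5, T4, T9 — every target.
Total install cost: 3.
No cover costs less than 3.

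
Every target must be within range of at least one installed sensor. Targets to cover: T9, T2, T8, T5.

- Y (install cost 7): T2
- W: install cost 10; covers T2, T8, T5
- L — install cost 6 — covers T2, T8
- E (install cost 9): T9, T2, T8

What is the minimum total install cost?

Choose W and E: together they cover T9, T2, T8, T5 — every target.
Total install cost: 10 + 9 = 19.

19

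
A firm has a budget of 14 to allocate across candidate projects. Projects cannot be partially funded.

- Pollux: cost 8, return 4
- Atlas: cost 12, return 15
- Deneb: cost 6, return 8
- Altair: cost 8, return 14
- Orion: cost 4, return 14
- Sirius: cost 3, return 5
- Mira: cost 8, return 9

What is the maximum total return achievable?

This is an integer program with binary decision variables.
Allowing fractional choices, the relaxed optimum would be about 31.3, but projects are indivisible.
Altair + Orion: cost 8 + 4 = 12 ≤ 14, return 14 + 14 = 28.
Deneb + Orion + Sirius: cost 6 + 4 + 3 = 13 ≤ 14, return 8 + 14 + 5 = 27.
Best is Altair and Orion with total return 28.

28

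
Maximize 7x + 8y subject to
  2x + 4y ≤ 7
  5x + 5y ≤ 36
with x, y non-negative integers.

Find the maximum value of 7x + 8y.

(x,y)=(3,0) is feasible, giving 21.
(x,y)=(2,0) is feasible, giving 14.
Maximum is 21 at (x,y)=(3,0).

21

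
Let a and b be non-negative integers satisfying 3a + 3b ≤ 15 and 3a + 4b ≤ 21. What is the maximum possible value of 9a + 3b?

(a,b)=(5,0): 3·5+3·0=15≤15, 3·5+4·0=15≤21, objective 45.
(a,b)=(4,1): 3·4+3·1=15≤15, 3·4+4·1=16≤21, objective 39.
The best lattice point is (5,0), giving 45.

45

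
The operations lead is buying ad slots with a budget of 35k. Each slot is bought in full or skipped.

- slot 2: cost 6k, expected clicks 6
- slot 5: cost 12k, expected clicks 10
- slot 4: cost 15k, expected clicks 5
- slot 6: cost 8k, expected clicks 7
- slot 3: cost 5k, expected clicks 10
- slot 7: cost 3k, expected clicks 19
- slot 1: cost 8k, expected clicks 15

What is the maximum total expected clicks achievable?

60

This is an integer program with binary decision variables.
Allowing fractional choices, the relaxed optimum would be about 61.2, but ad slots are indivisible.
slot 2 + slot 5 + slot 3 + slot 7 + slot 1: cost 6 + 12 + 5 + 3 + 8 = 34 ≤ 35, expected clicks 6 + 10 + 10 + 19 + 15 = 60.
slot 5 + slot 3 + slot 7 + slot 1: cost 12 + 5 + 3 + 8 = 28 ≤ 35, expected clicks 10 + 10 + 19 + 15 = 54.
slot 2 + slot 6 + slot 3 + slot 7 + slot 1: cost 6 + 8 + 5 + 3 + 8 = 30 ≤ 35, expected clicks 6 + 7 + 10 + 19 + 15 = 57.
Best is slot 2, slot 5, slot 3, slot 7, and slot 1 with total expected clicks 60.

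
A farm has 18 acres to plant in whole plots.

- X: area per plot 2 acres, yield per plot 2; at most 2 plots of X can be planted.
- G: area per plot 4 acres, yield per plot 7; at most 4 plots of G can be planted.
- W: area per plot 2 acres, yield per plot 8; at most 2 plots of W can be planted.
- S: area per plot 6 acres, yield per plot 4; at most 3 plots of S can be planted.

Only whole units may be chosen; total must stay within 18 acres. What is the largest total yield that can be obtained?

1×X, 3×G, and 2×W: area 18 ≤ 18, yield 1·2 + 3·7 + 2·8 = 39.
3×G and 2×W: area 16 ≤ 18, yield 3·7 + 2·8 = 37.
Best is 39.

39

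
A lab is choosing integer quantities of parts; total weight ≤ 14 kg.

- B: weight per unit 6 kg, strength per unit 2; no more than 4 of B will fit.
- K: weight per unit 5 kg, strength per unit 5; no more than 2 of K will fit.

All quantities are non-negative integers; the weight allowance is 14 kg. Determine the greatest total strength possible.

10

K has the best ratio (5/5); taking only K gives at most 2×5 = 10 (stopped by the weight limit).
Optimal: 2×K: weight 10 ≤ 14, strength 2·5 = 10.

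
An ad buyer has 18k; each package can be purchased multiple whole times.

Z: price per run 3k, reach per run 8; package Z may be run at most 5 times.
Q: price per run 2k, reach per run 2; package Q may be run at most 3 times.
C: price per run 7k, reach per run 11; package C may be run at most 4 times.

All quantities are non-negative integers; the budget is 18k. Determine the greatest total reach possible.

5×Z: price 15 ≤ 18, reach 5·8 = 40.
5×Z and 1×Q: price 17 ≤ 18, reach 5·8 + 1·2 = 42.
Best is 42.

42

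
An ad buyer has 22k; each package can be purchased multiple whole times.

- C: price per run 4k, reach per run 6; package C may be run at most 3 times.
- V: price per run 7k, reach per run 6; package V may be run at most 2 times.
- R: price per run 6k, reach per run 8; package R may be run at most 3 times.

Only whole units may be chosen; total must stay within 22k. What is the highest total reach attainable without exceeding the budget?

C has the best ratio (6/4); taking only C gives at most 3×6 = 18 (stopped by the supply cap of 3).
Mixing does better — 1×C and 3×R: price 22 ≤ 22, reach 1·6 + 3·8 = 30.

30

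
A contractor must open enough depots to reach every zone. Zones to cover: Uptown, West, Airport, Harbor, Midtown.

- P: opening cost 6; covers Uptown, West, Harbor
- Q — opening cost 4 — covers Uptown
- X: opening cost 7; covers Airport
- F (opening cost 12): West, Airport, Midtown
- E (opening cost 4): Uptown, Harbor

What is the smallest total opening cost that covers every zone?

16

This is a weighted set-cover instance.
Choose F and E: together they cover Uptown, West, Airport, Harbor, Midtown — every zone.
Total opening cost: 12 + 4 = 16.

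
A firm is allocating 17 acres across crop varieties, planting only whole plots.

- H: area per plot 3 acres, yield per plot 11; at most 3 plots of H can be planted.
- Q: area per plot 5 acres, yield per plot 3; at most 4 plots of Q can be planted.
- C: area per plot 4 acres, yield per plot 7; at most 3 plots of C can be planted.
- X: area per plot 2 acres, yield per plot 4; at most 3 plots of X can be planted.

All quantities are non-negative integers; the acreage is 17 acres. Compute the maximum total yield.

48

This is a bounded integer knapsack.
Take 3×H, 1×C, and 2×X: area 17 ≤ 17, yield 3·11 + 1·7 + 2·4 = 48.
H has the best ratio (11/3) and is taken to its limit of 3; remaining capacity is filled optimally with the others.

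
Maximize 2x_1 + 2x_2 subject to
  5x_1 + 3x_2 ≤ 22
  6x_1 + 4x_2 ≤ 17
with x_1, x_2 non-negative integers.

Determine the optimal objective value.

8

(x_1,x_2)=(0,4) is feasible, giving 8.
(x_1,x_2)=(0,3) is feasible, giving 6.
Maximum is 8 at (x_1,x_2)=(0,4).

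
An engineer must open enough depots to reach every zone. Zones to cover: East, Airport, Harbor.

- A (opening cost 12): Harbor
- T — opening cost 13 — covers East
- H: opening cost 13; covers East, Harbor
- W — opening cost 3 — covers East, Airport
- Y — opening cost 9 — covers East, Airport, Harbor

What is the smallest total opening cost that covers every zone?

The greedy cost-per-new-zone heuristic would pick W and Y for 12, but a cheaper cover exists.
Y alone covers East, Airport, Harbor — every zone.
Total opening cost: 9.
No cover costs less than 9.

9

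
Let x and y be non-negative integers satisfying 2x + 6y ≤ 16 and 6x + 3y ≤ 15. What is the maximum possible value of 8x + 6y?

22

(x,y)=(2,1) is feasible, giving 22.
(x,y)=(1,2) is feasible, giving 20.
(x,y)=(2,0) is feasible, giving 16.
The best lattice point is (2,1), giving 22.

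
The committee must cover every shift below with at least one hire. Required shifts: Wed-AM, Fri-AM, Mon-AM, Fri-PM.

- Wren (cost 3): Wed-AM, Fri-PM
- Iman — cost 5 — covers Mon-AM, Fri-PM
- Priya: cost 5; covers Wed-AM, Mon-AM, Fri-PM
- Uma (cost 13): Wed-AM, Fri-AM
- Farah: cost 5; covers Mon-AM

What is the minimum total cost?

18

The greedy cost-per-new-shift heuristic would pick Wren, Iman, and Uma for 21, but a cheaper cover exists.
Choose Iman and Uma: together they cover Wed-AM, Fri-AM, Mon-AM, Fri-PM — every shift.
Total cost: 5 + 13 = 18.
No cover costs less than 18.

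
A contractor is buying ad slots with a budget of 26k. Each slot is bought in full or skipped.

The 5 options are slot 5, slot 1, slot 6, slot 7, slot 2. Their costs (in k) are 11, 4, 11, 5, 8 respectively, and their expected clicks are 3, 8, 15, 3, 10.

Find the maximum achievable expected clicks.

33

slot 1 + slot 6 + slot 2: cost 4 + 11 + 8 = 23 ≤ 26, expected clicks 8 + 15 + 10 = 33.
slot 1 + slot 6 + slot 7: cost 4 + 11 + 5 = 20 ≤ 26, expected clicks 8 + 15 + 3 = 26.
slot 6 + slot 7 + slot 2: cost 11 + 5 + 8 = 24 ≤ 26, expected clicks 15 + 3 + 10 = 28.
Best is slot 1, slot 6, and slot 2 with total expected clicks 33.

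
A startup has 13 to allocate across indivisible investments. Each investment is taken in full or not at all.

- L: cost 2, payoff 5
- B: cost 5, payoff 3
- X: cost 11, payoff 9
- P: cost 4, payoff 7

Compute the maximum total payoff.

15

L + P: cost 2 + 4 = 6 ≤ 13, payoff 5 + 7 = 12.
L + B + P: cost 2 + 5 + 4 = 11 ≤ 13, payoff 5 + 3 + 7 = 15.
L + X: cost 2 + 11 = 13 ≤ 13, payoff 5 + 9 = 14.
Best is L, B, and P with total payoff 15.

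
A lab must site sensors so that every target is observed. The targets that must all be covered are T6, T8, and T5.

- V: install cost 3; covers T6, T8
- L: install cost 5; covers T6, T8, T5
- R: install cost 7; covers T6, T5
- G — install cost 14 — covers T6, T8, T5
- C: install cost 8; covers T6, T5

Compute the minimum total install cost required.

5

The greedy cost-per-new-target heuristic would pick V and L for 8, but a cheaper cover exists.
L alone covers T6, T8, T5 — every target.
Total install cost: 5.
No cover costs less than 5.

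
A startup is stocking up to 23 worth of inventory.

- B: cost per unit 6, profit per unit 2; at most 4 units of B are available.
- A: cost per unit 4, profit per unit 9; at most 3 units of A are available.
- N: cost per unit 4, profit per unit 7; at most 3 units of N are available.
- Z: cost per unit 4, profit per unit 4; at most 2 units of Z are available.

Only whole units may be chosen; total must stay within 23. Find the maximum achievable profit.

41

A has the best ratio (9/4); taking only A gives at most 3×9 = 27 (stopped by the supply cap of 3).
Mixing does better — 3×A and 2×N: cost 20 ≤ 23, profit 3·9 + 2·7 = 41.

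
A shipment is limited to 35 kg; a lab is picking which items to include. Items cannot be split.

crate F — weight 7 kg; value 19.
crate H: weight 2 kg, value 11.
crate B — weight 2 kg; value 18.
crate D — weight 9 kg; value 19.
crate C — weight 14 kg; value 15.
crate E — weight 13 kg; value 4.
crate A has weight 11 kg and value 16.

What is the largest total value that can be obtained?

Allowing fractional choices, the relaxed optimum would be about 87.3, but items are indivisible.
crate F + crate H + crate B + crate D + crate C: weight 7 + 2 + 2 + 9 + 14 = 34 ≤ 35, value 19 + 11 + 18 + 19 + 15 = 82.
crate F + crate H + crate B + crate D + crate A: weight 7 + 2 + 2 + 9 + 11 = 31 ≤ 35, value 19 + 11 + 18 + 19 + 16 = 83.
Best is crate F, crate H, crate B, crate D, and crate A with total value 83.

83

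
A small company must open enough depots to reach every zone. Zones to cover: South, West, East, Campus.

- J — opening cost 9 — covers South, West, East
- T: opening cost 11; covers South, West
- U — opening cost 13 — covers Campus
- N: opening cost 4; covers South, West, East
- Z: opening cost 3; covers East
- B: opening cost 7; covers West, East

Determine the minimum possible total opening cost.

17

This is an integer covering problem.
Choose U and N: together they cover South, West, East, Campus — every zone.
Total opening cost: 13 + 4 = 17.
No cover costs less than 17.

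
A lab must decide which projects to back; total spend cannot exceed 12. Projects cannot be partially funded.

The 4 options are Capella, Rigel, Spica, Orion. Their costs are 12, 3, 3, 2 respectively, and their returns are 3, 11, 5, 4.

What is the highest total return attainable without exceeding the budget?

Rigel + Spica: cost 3 + 3 = 6 ≤ 12, return 11 + 5 = 16.
Rigel + Spica + Orion: cost 3 + 3 + 2 = 8 ≤ 12, return 11 + 5 + 4 = 20.
Best is Rigel, Spica, and Orion with total return 20.

20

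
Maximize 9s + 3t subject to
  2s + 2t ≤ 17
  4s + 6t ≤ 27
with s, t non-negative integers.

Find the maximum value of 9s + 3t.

The continuous relaxation peaks at (6.75, 0) with value 60.75; rounding to a feasible lattice point costs some objective.
(s,t)=(6,0): 2·6+2·0=12≤17, 4·6+6·0=24≤27, objective 54.
(s,t)=(5,1): 2·5+2·1=12≤17, 4·5+6·1=26≤27, objective 48.
Maximum is 54 at (s,t)=(6,0).

54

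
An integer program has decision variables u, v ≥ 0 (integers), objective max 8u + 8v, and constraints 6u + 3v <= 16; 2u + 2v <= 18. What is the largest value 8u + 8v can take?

40

Relaxing integrality, the LP optimum is 42.67 at (u,v) = (0, 5.33), which is not an integer point.
(u,v)=(0,5) is feasible, giving 40.
(u,v)=(0,4) is feasible, giving 32.
The best lattice point is (0,5), giving 40.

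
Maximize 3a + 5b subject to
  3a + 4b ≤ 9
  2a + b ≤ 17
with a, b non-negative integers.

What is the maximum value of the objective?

The continuous relaxation peaks at (0, 2.25) with value 11.25; rounding to a feasible lattice point costs some objective.
(a,b)=(0,2): 3·0+4·2=8≤9, 2·0+1·2=2≤17, objective 10.
(a,b)=(1,1): 3·1+4·1=7≤9, 2·1+1·1=3≤17, objective 8.
(a,b)=(0,1): 3·0+4·1=4≤9, 2·0+1·1=1≤17, objective 5.
No feasible integer point exceeds 10.

10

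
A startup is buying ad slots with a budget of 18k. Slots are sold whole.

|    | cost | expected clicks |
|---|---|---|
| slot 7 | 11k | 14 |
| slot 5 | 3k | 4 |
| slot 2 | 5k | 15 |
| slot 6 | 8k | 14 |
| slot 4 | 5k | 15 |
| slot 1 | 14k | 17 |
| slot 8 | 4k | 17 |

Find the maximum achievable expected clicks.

51

slot 5 + slot 2 + slot 4 + slot 8: cost 3 + 5 + 5 + 4 = 17 ≤ 18, expected clicks 4 + 15 + 15 + 17 = 51.
slot 2 + slot 6 + slot 8: cost 5 + 8 + 4 = 17 ≤ 18, expected clicks 15 + 14 + 17 = 46.
slot 2 + slot 4 + slot 8: cost 5 + 5 + 4 = 14 ≤ 18, expected clicks 15 + 15 + 17 = 47.
Best is slot 5, slot 2, slot 4, and slot 8 with total expected clicks 51.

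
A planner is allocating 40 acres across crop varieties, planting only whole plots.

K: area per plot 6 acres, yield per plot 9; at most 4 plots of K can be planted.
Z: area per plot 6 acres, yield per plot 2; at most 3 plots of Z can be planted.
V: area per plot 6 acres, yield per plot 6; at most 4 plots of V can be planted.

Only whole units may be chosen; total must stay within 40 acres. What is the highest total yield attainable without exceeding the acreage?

Take 4×K and 2×V: area 36 ≤ 40, yield 4·9 + 2·6 = 48.
K has the best ratio (9/6) and is taken to its limit of 4; remaining capacity is filled optimally with the others.

48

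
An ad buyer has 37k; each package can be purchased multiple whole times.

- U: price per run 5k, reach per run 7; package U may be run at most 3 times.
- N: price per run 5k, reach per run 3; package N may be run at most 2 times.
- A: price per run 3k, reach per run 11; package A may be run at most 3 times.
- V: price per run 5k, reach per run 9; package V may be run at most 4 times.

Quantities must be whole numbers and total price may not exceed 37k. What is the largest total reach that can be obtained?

Take 1×U, 3×A, and 4×V: price 34 ≤ 37, reach 1·7 + 3·11 + 4·9 = 76.
A has the best ratio (11/3) and is taken to its limit of 3; remaining capacity is filled optimally with the others.

76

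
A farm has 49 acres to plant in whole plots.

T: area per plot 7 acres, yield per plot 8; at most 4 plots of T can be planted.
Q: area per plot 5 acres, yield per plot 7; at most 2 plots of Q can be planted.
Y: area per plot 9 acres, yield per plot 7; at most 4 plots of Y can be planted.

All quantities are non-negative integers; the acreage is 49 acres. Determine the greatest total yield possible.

53

Q has the best ratio (7/5); taking only Q gives at most 2×7 = 14 (stopped by the supply cap of 2).
Mixing does better — 4×T, 2×Q, and 1×Y: area 47 ≤ 49, yield 4·8 + 2·7 + 1·7 = 53.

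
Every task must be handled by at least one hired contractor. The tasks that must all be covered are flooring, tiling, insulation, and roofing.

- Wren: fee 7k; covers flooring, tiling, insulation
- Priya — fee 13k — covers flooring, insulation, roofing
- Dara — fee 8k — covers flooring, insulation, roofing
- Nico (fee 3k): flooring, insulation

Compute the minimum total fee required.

15

The greedy cost-per-new-task heuristic would pick Nico, Wren, and Dara for 18, but a cheaper cover exists.
Choose Wren and Dara: together they cover flooring, tiling, insulation, roofing — every task.
Total fee: 7 + 8 = 15.
No cover costs less than 15.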